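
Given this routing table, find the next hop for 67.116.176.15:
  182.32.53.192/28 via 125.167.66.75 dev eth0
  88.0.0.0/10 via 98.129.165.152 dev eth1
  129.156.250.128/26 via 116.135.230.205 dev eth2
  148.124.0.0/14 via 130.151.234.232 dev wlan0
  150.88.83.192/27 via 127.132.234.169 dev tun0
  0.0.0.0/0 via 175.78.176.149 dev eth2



Longest prefix match for 67.116.176.15:
  /28 182.32.53.192: no
  /10 88.0.0.0: no
  /26 129.156.250.128: no
  /14 148.124.0.0: no
  /27 150.88.83.192: no
  /0 0.0.0.0: MATCH
Selected: next-hop 175.78.176.149 via eth2 (matched /0)


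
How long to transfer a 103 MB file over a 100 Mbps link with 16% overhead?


Effective throughput = 100 * (1 - 16/100) = 84 Mbps
File size in Mb = 103 * 8 = 824 Mb
Time = 824 / 84
Time = 9.8095 seconds


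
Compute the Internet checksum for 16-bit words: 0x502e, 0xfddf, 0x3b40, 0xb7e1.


Sum all words (with carry folding):
+ 0x502e = 0x502e
+ 0xfddf = 0x4e0e
+ 0x3b40 = 0x894e
+ 0xb7e1 = 0x4130
One's complement: ~0x4130
Checksum = 0xbecf


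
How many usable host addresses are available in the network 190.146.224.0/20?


Host bits = 32 - 20 = 12
Total addresses = 2^12 = 4096
Usable = total - 2 (network and broadcast)
Usable hosts: 4094


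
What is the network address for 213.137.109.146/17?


IP:   11010101.10001001.01101101.10010010
Mask: 11111111.11111111.10000000.00000000
AND operation:
Net:  11010101.10001001.00000000.00000000
Network: 213.137.0.0/17


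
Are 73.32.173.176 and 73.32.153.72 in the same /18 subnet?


Mask: 255.255.192.0
73.32.173.176 AND mask = 73.32.128.0
73.32.153.72 AND mask = 73.32.128.0
Yes, same subnet (73.32.128.0)


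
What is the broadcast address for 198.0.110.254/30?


Network: 198.0.110.252/30
Host bits = 2
Set all host bits to 1:
Broadcast: 198.0.110.255


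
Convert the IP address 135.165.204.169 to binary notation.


135 = 10000111
165 = 10100101
204 = 11001100
169 = 10101001
Binary: 10000111.10100101.11001100.10101001


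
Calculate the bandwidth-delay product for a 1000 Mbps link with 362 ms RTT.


BDP = bandwidth * RTT
= 1000 Mbps * 362 ms
= 1000 * 1e6 * 362 / 1000 bits
= 362000000 bits
= 45250000 bytes
= 44189.4531 KB
BDP = 362000000 bits (45250000 bytes)


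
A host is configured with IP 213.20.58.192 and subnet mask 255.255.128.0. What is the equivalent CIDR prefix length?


Binary: 11111111.11111111.10000000.00000000
Count leading 1s
Prefix: /17


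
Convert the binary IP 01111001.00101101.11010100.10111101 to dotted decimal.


01111001 = 121
00101101 = 45
11010100 = 212
10111101 = 189
IP: 121.45.212.189


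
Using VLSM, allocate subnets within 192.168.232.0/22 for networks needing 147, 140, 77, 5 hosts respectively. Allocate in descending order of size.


147 hosts -> /24 (254 usable): 192.168.232.0/24
140 hosts -> /24 (254 usable): 192.168.233.0/24
77 hosts -> /25 (126 usable): 192.168.234.0/25
5 hosts -> /29 (6 usable): 192.168.234.128/29
Allocation: 192.168.232.0/24 (147 hosts, 254 usable); 192.168.233.0/24 (140 hosts, 254 usable); 192.168.234.0/25 (77 hosts, 126 usable); 192.168.234.128/29 (5 hosts, 6 usable)


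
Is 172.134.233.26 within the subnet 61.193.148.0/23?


Subnet network: 61.193.148.0
Test IP AND mask: 172.134.232.0
No, 172.134.233.26 is not in 61.193.148.0/23


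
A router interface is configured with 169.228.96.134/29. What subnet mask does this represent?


/29 means 29 network bits, 3 host bits
Binary: 11111111111111111111111111111000
Mask: 255.255.255.248


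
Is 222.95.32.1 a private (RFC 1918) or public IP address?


RFC 1918 private ranges:
  10.0.0.0/8 (10.0.0.0 - 10.255.255.255)
  172.16.0.0/12 (172.16.0.0 - 172.31.255.255)
  192.168.0.0/16 (192.168.0.0 - 192.168.255.255)
Public (not in any RFC 1918 range)


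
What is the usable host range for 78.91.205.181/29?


Network: 78.91.205.176
Broadcast: 78.91.205.183
First usable = network + 1
Last usable = broadcast - 1
Range: 78.91.205.177 to 78.91.205.182


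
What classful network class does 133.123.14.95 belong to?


First octet: 133
Binary: 10000101
10xxxxxx -> Class B (128-191)
Class B, default mask 255.255.0.0 (/16)


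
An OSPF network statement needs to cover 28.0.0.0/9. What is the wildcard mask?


Subnet mask: 255.128.0.0
Wildcard = 255.255.255.255 - subnet mask
255 - 255 = 0
255 - 128 = 127
255 - 0 = 255
255 - 0 = 255
Wildcard: 0.127.255.255


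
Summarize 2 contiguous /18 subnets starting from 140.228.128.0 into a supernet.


Original prefix: /18
Number of subnets: 2 = 2^1
New prefix = 18 - 1 = 17
Supernet: 140.228.128.0/17


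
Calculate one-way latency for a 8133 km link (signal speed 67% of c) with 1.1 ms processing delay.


Speed = 0.67 * 3e5 km/s = 201000 km/s
Propagation delay = 8133 / 201000 = 0.0405 s = 40.4627 ms
Processing delay = 1.1 ms
Total one-way latency = 41.5627 ms


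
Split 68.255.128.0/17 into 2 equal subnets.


New prefix = 17 + 1 = 18
Each subnet has 16384 addresses
  68.255.128.0/18
  68.255.192.0/18
Subnets: 68.255.128.0/18, 68.255.192.0/18


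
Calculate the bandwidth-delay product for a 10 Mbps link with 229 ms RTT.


BDP = bandwidth * RTT
= 10 Mbps * 229 ms
= 10 * 1e6 * 229 / 1000 bits
= 2290000 bits
= 286250 bytes
= 279.541 KB
BDP = 2290000 bits (286250 bytes)


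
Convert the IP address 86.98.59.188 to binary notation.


86 = 01010110
98 = 01100010
59 = 00111011
188 = 10111100
Binary: 01010110.01100010.00111011.10111100


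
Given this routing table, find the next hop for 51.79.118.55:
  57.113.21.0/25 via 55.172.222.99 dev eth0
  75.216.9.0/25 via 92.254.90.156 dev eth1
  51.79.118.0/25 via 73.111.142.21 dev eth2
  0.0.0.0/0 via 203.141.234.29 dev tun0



Longest prefix match for 51.79.118.55:
  /25 57.113.21.0: no
  /25 75.216.9.0: no
  /25 51.79.118.0: MATCH
  /0 0.0.0.0: MATCH
Selected: next-hop 73.111.142.21 via eth2 (matched /25)


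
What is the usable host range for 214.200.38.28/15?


Network: 214.200.0.0
Broadcast: 214.201.255.255
First usable = network + 1
Last usable = broadcast - 1
Range: 214.200.0.1 to 214.201.255.254


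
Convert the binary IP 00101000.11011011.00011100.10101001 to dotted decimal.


00101000 = 40
11011011 = 219
00011100 = 28
10101001 = 169
IP: 40.219.28.169


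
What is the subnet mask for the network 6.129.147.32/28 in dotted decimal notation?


/28 means 28 network bits, 4 host bits
Binary: 11111111111111111111111111110000
Mask: 255.255.255.240


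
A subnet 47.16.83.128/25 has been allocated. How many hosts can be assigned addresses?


Host bits = 32 - 25 = 7
Total addresses = 2^7 = 128
Usable = total - 2 (network and broadcast)
Usable hosts: 126


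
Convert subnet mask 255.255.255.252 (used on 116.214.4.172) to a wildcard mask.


Subnet mask: 255.255.255.252
Wildcard = 255.255.255.255 - subnet mask
255 - 255 = 0
255 - 255 = 0
255 - 255 = 0
255 - 252 = 3
Wildcard: 0.0.0.3


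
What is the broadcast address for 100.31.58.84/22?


Network: 100.31.56.0/22
Host bits = 10
Set all host bits to 1:
Broadcast: 100.31.59.255


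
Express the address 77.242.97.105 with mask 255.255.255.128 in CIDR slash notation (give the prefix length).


Binary: 11111111.11111111.11111111.10000000
Count leading 1s
Prefix: /25


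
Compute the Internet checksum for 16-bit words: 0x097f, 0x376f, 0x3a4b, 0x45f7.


Sum all words (with carry folding):
+ 0x097f = 0x097f
+ 0x376f = 0x40ee
+ 0x3a4b = 0x7b39
+ 0x45f7 = 0xc130
One's complement: ~0xc130
Checksum = 0x3ecf


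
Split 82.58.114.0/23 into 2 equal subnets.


New prefix = 23 + 1 = 24
Each subnet has 256 addresses
  82.58.114.0/24
  82.58.115.0/24
Subnets: 82.58.114.0/24, 82.58.115.0/24


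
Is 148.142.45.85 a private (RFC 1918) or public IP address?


RFC 1918 private ranges:
  10.0.0.0/8 (10.0.0.0 - 10.255.255.255)
  172.16.0.0/12 (172.16.0.0 - 172.31.255.255)
  192.168.0.0/16 (192.168.0.0 - 192.168.255.255)
Public (not in any RFC 1918 range)


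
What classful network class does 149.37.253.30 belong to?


First octet: 149
Binary: 10010101
10xxxxxx -> Class B (128-191)
Class B, default mask 255.255.0.0 (/16)


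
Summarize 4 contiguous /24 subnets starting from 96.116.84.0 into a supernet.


Original prefix: /24
Number of subnets: 4 = 2^2
New prefix = 24 - 2 = 22
Supernet: 96.116.84.0/22


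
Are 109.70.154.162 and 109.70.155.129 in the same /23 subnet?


Mask: 255.255.254.0
109.70.154.162 AND mask = 109.70.154.0
109.70.155.129 AND mask = 109.70.154.0
Yes, same subnet (109.70.154.0)


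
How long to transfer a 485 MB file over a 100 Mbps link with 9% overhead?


Effective throughput = 100 * (1 - 9/100) = 91 Mbps
File size in Mb = 485 * 8 = 3880 Mb
Time = 3880 / 91
Time = 42.6374 seconds


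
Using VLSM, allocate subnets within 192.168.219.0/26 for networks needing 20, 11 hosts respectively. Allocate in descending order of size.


20 hosts -> /27 (30 usable): 192.168.219.0/27
11 hosts -> /28 (14 usable): 192.168.219.32/28
Allocation: 192.168.219.0/27 (20 hosts, 30 usable); 192.168.219.32/28 (11 hosts, 14 usable)


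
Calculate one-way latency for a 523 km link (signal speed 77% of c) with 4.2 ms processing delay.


Speed = 0.77 * 3e5 km/s = 231000 km/s
Propagation delay = 523 / 231000 = 0.0023 s = 2.2641 ms
Processing delay = 4.2 ms
Total one-way latency = 6.4641 ms


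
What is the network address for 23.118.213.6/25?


IP:   00010111.01110110.11010101.00000110
Mask: 11111111.11111111.11111111.10000000
AND operation:
Net:  00010111.01110110.11010101.00000000
Network: 23.118.213.0/25


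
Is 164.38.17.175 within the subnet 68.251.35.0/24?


Subnet network: 68.251.35.0
Test IP AND mask: 164.38.17.0
No, 164.38.17.175 is not in 68.251.35.0/24


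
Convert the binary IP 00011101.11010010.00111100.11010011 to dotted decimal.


00011101 = 29
11010010 = 210
00111100 = 60
11010011 = 211
IP: 29.210.60.211


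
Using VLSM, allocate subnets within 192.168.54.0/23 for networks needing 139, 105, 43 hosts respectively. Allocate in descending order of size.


139 hosts -> /24 (254 usable): 192.168.54.0/24
105 hosts -> /25 (126 usable): 192.168.55.0/25
43 hosts -> /26 (62 usable): 192.168.55.128/26
Allocation: 192.168.54.0/24 (139 hosts, 254 usable); 192.168.55.0/25 (105 hosts, 126 usable); 192.168.55.128/26 (43 hosts, 62 usable)


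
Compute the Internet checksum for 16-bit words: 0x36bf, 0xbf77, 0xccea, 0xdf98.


Sum all words (with carry folding):
+ 0x36bf = 0x36bf
+ 0xbf77 = 0xf636
+ 0xccea = 0xc321
+ 0xdf98 = 0xa2ba
One's complement: ~0xa2ba
Checksum = 0x5d45


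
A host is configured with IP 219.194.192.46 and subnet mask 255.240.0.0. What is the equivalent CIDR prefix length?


Binary: 11111111.11110000.00000000.00000000
Count leading 1s
Prefix: /12


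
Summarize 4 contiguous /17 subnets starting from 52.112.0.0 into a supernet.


Original prefix: /17
Number of subnets: 4 = 2^2
New prefix = 17 - 2 = 15
Supernet: 52.112.0.0/15


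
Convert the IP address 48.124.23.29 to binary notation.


48 = 00110000
124 = 01111100
23 = 00010111
29 = 00011101
Binary: 00110000.01111100.00010111.00011101


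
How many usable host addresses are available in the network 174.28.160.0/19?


Host bits = 32 - 19 = 13
Total addresses = 2^13 = 8192
Usable = total - 2 (network and broadcast)
Usable hosts: 8190


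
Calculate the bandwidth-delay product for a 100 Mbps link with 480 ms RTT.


BDP = bandwidth * RTT
= 100 Mbps * 480 ms
= 100 * 1e6 * 480 / 1000 bits
= 48000000 bits
= 6000000 bytes
= 5859.375 KB
BDP = 48000000 bits (6000000 bytes)


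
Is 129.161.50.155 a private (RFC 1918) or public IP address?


RFC 1918 private ranges:
  10.0.0.0/8 (10.0.0.0 - 10.255.255.255)
  172.16.0.0/12 (172.16.0.0 - 172.31.255.255)
  192.168.0.0/16 (192.168.0.0 - 192.168.255.255)
Public (not in any RFC 1918 range)


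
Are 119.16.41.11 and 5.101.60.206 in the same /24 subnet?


Mask: 255.255.255.0
119.16.41.11 AND mask = 119.16.41.0
5.101.60.206 AND mask = 5.101.60.0
No, different subnets (119.16.41.0 vs 5.101.60.0)


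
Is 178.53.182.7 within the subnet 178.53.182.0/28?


Subnet network: 178.53.182.0
Test IP AND mask: 178.53.182.0
Yes, 178.53.182.7 is in 178.53.182.0/28


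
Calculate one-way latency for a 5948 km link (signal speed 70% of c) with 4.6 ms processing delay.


Speed = 0.7 * 3e5 km/s = 210000 km/s
Propagation delay = 5948 / 210000 = 0.0283 s = 28.3238 ms
Processing delay = 4.6 ms
Total one-way latency = 32.9238 ms


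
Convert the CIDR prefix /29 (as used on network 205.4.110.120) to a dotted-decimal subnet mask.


/29 means 29 network bits, 3 host bits
Binary: 11111111111111111111111111111000
Mask: 255.255.255.248


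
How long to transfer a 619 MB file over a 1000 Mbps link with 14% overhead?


Effective throughput = 1000 * (1 - 14/100) = 860 Mbps
File size in Mb = 619 * 8 = 4952 Mb
Time = 4952 / 860
Time = 5.7581 seconds


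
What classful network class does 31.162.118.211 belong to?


First octet: 31
Binary: 00011111
0xxxxxxx -> Class A (1-126)
Class A, default mask 255.0.0.0 (/8)


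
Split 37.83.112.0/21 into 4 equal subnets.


New prefix = 21 + 2 = 23
Each subnet has 512 addresses
  37.83.112.0/23
  37.83.114.0/23
  37.83.116.0/23
  37.83.118.0/23
Subnets: 37.83.112.0/23, 37.83.114.0/23, 37.83.116.0/23, 37.83.118.0/23


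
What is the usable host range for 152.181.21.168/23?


Network: 152.181.20.0
Broadcast: 152.181.21.255
First usable = network + 1
Last usable = broadcast - 1
Range: 152.181.20.1 to 152.181.21.254


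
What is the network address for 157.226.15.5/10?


IP:   10011101.11100010.00001111.00000101
Mask: 11111111.11000000.00000000.00000000
AND operation:
Net:  10011101.11000000.00000000.00000000
Network: 157.192.0.0/10


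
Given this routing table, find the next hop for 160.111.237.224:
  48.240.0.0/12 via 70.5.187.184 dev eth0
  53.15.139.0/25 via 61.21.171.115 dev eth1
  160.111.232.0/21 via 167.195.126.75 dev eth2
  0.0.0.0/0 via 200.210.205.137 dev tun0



Longest prefix match for 160.111.237.224:
  /12 48.240.0.0: no
  /25 53.15.139.0: no
  /21 160.111.232.0: MATCH
  /0 0.0.0.0: MATCH
Selected: next-hop 167.195.126.75 via eth2 (matched /21)


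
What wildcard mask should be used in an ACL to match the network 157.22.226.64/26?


Subnet mask: 255.255.255.192
Wildcard = 255.255.255.255 - subnet mask
255 - 255 = 0
255 - 255 = 0
255 - 255 = 0
255 - 192 = 63
Wildcard: 0.0.0.63


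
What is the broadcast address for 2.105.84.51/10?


Network: 2.64.0.0/10
Host bits = 22
Set all host bits to 1:
Broadcast: 2.127.255.255


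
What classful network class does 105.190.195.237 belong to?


First octet: 105
Binary: 01101001
0xxxxxxx -> Class A (1-126)
Class A, default mask 255.0.0.0 (/8)


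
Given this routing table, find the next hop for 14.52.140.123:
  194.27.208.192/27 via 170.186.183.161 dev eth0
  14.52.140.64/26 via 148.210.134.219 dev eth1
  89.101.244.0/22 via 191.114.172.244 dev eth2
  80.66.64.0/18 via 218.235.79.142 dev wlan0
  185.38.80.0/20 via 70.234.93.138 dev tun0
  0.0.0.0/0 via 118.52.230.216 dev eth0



Longest prefix match for 14.52.140.123:
  /27 194.27.208.192: no
  /26 14.52.140.64: MATCH
  /22 89.101.244.0: no
  /18 80.66.64.0: no
  /20 185.38.80.0: no
  /0 0.0.0.0: MATCH
Selected: next-hop 148.210.134.219 via eth1 (matched /26)


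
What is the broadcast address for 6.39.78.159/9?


Network: 6.0.0.0/9
Host bits = 23
Set all host bits to 1:
Broadcast: 6.127.255.255


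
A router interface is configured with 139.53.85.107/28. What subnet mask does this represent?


/28 means 28 network bits, 4 host bits
Binary: 11111111111111111111111111110000
Mask: 255.255.255.240


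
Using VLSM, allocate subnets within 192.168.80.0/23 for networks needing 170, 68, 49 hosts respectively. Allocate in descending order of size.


170 hosts -> /24 (254 usable): 192.168.80.0/24
68 hosts -> /25 (126 usable): 192.168.81.0/25
49 hosts -> /26 (62 usable): 192.168.81.128/26
Allocation: 192.168.80.0/24 (170 hosts, 254 usable); 192.168.81.0/25 (68 hosts, 126 usable); 192.168.81.128/26 (49 hosts, 62 usable)


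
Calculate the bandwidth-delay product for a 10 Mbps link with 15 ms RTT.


BDP = bandwidth * RTT
= 10 Mbps * 15 ms
= 10 * 1e6 * 15 / 1000 bits
= 150000 bits
= 18750 bytes
= 18.3105 KB
BDP = 150000 bits (18750 bytes)


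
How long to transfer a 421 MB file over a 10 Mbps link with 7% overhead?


Effective throughput = 10 * (1 - 7/100) = 9.3 Mbps
File size in Mb = 421 * 8 = 3368 Mb
Time = 3368 / 9.3
Time = 362.1505 seconds


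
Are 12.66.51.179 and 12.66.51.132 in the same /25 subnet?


Mask: 255.255.255.128
12.66.51.179 AND mask = 12.66.51.128
12.66.51.132 AND mask = 12.66.51.128
Yes, same subnet (12.66.51.128)


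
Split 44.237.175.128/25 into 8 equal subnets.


New prefix = 25 + 3 = 28
Each subnet has 16 addresses
  44.237.175.128/28
  44.237.175.144/28
  44.237.175.160/28
  44.237.175.176/28
  44.237.175.192/28
  44.237.175.208/28
  44.237.175.224/28
  44.237.175.240/28
Subnets: 44.237.175.128/28, 44.237.175.144/28, 44.237.175.160/28, 44.237.175.176/28, 44.237.175.192/28, 44.237.175.208/28, 44.237.175.224/28, 44.237.175.240/28


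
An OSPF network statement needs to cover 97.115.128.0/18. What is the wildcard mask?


Subnet mask: 255.255.192.0
Wildcard = 255.255.255.255 - subnet mask
255 - 255 = 0
255 - 255 = 0
255 - 192 = 63
255 - 0 = 255
Wildcard: 0.0.63.255


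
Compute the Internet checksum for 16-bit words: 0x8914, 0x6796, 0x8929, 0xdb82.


Sum all words (with carry folding):
+ 0x8914 = 0x8914
+ 0x6796 = 0xf0aa
+ 0x8929 = 0x79d4
+ 0xdb82 = 0x5557
One's complement: ~0x5557
Checksum = 0xaaa8


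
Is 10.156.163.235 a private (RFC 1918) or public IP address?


RFC 1918 private ranges:
  10.0.0.0/8 (10.0.0.0 - 10.255.255.255)
  172.16.0.0/12 (172.16.0.0 - 172.31.255.255)
  192.168.0.0/16 (192.168.0.0 - 192.168.255.255)
Private (in 10.0.0.0/8)


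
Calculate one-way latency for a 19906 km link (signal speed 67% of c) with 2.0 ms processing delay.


Speed = 0.67 * 3e5 km/s = 201000 km/s
Propagation delay = 19906 / 201000 = 0.099 s = 99.0348 ms
Processing delay = 2.0 ms
Total one-way latency = 101.0348 ms


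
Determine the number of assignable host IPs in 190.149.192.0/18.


Host bits = 32 - 18 = 14
Total addresses = 2^14 = 16384
Usable = total - 2 (network and broadcast)
Usable hosts: 16382


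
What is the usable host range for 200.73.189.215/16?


Network: 200.73.0.0
Broadcast: 200.73.255.255
First usable = network + 1
Last usable = broadcast - 1
Range: 200.73.0.1 to 200.73.255.254


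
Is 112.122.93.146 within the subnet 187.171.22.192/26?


Subnet network: 187.171.22.192
Test IP AND mask: 112.122.93.128
No, 112.122.93.146 is not in 187.171.22.192/26


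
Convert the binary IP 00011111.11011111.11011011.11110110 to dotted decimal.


00011111 = 31
11011111 = 223
11011011 = 219
11110110 = 246
IP: 31.223.219.246


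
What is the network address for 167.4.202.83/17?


IP:   10100111.00000100.11001010.01010011
Mask: 11111111.11111111.10000000.00000000
AND operation:
Net:  10100111.00000100.10000000.00000000
Network: 167.4.128.0/17


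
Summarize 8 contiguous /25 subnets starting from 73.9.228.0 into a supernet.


Original prefix: /25
Number of subnets: 8 = 2^3
New prefix = 25 - 3 = 22
Supernet: 73.9.228.0/22


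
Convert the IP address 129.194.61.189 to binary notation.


129 = 10000001
194 = 11000010
61 = 00111101
189 = 10111101
Binary: 10000001.11000010.00111101.10111101


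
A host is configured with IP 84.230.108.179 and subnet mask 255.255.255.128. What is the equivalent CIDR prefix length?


Binary: 11111111.11111111.11111111.10000000
Count leading 1s
Prefix: /25


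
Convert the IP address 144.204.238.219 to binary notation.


144 = 10010000
204 = 11001100
238 = 11101110
219 = 11011011
Binary: 10010000.11001100.11101110.11011011


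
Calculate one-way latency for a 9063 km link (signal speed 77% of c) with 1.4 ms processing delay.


Speed = 0.77 * 3e5 km/s = 231000 km/s
Propagation delay = 9063 / 231000 = 0.0392 s = 39.2338 ms
Processing delay = 1.4 ms
Total one-way latency = 40.6338 ms


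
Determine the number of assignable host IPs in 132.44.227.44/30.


Host bits = 32 - 30 = 2
Total addresses = 2^2 = 4
Usable = total - 2 (network and broadcast)
Usable hosts: 2


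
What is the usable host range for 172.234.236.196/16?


Network: 172.234.0.0
Broadcast: 172.234.255.255
First usable = network + 1
Last usable = broadcast - 1
Range: 172.234.0.1 to 172.234.255.254


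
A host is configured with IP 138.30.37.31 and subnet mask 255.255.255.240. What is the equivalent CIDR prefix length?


Binary: 11111111.11111111.11111111.11110000
Count leading 1s
Prefix: /28


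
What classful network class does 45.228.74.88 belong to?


First octet: 45
Binary: 00101101
0xxxxxxx -> Class A (1-126)
Class A, default mask 255.0.0.0 (/8)


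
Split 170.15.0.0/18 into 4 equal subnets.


New prefix = 18 + 2 = 20
Each subnet has 4096 addresses
  170.15.0.0/20
  170.15.16.0/20
  170.15.32.0/20
  170.15.48.0/20
Subnets: 170.15.0.0/20, 170.15.16.0/20, 170.15.32.0/20, 170.15.48.0/20


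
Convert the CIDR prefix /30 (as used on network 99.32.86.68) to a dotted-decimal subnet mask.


/30 means 30 network bits, 2 host bits
Binary: 11111111111111111111111111111100
Mask: 255.255.255.252


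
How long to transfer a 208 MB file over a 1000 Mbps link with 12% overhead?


Effective throughput = 1000 * (1 - 12/100) = 880 Mbps
File size in Mb = 208 * 8 = 1664 Mb
Time = 1664 / 880
Time = 1.8909 seconds


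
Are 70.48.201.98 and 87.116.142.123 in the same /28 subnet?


Mask: 255.255.255.240
70.48.201.98 AND mask = 70.48.201.96
87.116.142.123 AND mask = 87.116.142.112
No, different subnets (70.48.201.96 vs 87.116.142.112)


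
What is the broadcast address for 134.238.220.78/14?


Network: 134.236.0.0/14
Host bits = 18
Set all host bits to 1:
Broadcast: 134.239.255.255


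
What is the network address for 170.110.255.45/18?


IP:   10101010.01101110.11111111.00101101
Mask: 11111111.11111111.11000000.00000000
AND operation:
Net:  10101010.01101110.11000000.00000000
Network: 170.110.192.0/18


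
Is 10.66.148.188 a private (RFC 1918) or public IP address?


RFC 1918 private ranges:
  10.0.0.0/8 (10.0.0.0 - 10.255.255.255)
  172.16.0.0/12 (172.16.0.0 - 172.31.255.255)
  192.168.0.0/16 (192.168.0.0 - 192.168.255.255)
Private (in 10.0.0.0/8)


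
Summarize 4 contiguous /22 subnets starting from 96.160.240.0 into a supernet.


Original prefix: /22
Number of subnets: 4 = 2^2
New prefix = 22 - 2 = 20
Supernet: 96.160.240.0/20


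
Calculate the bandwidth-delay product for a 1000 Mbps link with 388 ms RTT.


BDP = bandwidth * RTT
= 1000 Mbps * 388 ms
= 1000 * 1e6 * 388 / 1000 bits
= 388000000 bits
= 48500000 bytes
= 47363.2812 KB
BDP = 388000000 bits (48500000 bytes)


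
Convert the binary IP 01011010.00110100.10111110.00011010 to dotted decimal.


01011010 = 90
00110100 = 52
10111110 = 190
00011010 = 26
IP: 90.52.190.26


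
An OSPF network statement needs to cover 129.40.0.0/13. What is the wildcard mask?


Subnet mask: 255.248.0.0
Wildcard = 255.255.255.255 - subnet mask
255 - 255 = 0
255 - 248 = 7
255 - 0 = 255
255 - 0 = 255
Wildcard: 0.7.255.255


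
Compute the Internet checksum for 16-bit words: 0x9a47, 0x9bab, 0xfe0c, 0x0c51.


Sum all words (with carry folding):
+ 0x9a47 = 0x9a47
+ 0x9bab = 0x35f3
+ 0xfe0c = 0x3400
+ 0x0c51 = 0x4051
One's complement: ~0x4051
Checksum = 0xbfae


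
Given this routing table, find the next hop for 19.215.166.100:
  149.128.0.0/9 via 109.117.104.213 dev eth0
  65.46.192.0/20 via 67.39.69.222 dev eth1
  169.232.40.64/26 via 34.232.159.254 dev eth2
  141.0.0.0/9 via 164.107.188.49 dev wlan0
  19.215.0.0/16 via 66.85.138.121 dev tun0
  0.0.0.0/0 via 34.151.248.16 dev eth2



Longest prefix match for 19.215.166.100:
  /9 149.128.0.0: no
  /20 65.46.192.0: no
  /26 169.232.40.64: no
  /9 141.0.0.0: no
  /16 19.215.0.0: MATCH
  /0 0.0.0.0: MATCH
Selected: next-hop 66.85.138.121 via tun0 (matched /16)


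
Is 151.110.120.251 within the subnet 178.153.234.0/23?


Subnet network: 178.153.234.0
Test IP AND mask: 151.110.120.0
No, 151.110.120.251 is not in 178.153.234.0/23


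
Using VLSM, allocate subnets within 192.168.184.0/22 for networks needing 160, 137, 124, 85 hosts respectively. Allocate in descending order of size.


160 hosts -> /24 (254 usable): 192.168.184.0/24
137 hosts -> /24 (254 usable): 192.168.185.0/24
124 hosts -> /25 (126 usable): 192.168.186.0/25
85 hosts -> /25 (126 usable): 192.168.186.128/25
Allocation: 192.168.184.0/24 (160 hosts, 254 usable); 192.168.185.0/24 (137 hosts, 254 usable); 192.168.186.0/25 (124 hosts, 126 usable); 192.168.186.128/25 (85 hosts, 126 usable)


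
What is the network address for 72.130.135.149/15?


IP:   01001000.10000010.10000111.10010101
Mask: 11111111.11111110.00000000.00000000
AND operation:
Net:  01001000.10000010.00000000.00000000
Network: 72.130.0.0/15


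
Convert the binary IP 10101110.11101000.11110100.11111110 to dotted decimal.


10101110 = 174
11101000 = 232
11110100 = 244
11111110 = 254
IP: 174.232.244.254


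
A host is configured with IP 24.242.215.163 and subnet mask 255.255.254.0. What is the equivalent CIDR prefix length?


Binary: 11111111.11111111.11111110.00000000
Count leading 1s
Prefix: /23


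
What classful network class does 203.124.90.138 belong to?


First octet: 203
Binary: 11001011
110xxxxx -> Class C (192-223)
Class C, default mask 255.255.255.0 (/24)


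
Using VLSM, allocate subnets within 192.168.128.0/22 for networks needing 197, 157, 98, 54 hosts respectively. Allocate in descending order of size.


197 hosts -> /24 (254 usable): 192.168.128.0/24
157 hosts -> /24 (254 usable): 192.168.129.0/24
98 hosts -> /25 (126 usable): 192.168.130.0/25
54 hosts -> /26 (62 usable): 192.168.130.128/26
Allocation: 192.168.128.0/24 (197 hosts, 254 usable); 192.168.129.0/24 (157 hosts, 254 usable); 192.168.130.0/25 (98 hosts, 126 usable); 192.168.130.128/26 (54 hosts, 62 usable)


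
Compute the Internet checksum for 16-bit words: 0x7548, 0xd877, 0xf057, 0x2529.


Sum all words (with carry folding):
+ 0x7548 = 0x7548
+ 0xd877 = 0x4dc0
+ 0xf057 = 0x3e18
+ 0x2529 = 0x6341
One's complement: ~0x6341
Checksum = 0x9cbe


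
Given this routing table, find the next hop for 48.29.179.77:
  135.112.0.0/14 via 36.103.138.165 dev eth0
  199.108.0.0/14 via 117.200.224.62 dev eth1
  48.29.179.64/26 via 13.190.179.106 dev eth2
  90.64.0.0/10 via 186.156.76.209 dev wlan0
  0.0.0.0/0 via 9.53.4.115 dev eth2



Longest prefix match for 48.29.179.77:
  /14 135.112.0.0: no
  /14 199.108.0.0: no
  /26 48.29.179.64: MATCH
  /10 90.64.0.0: no
  /0 0.0.0.0: MATCH
Selected: next-hop 13.190.179.106 via eth2 (matched /26)


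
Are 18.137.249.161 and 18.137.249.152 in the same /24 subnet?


Mask: 255.255.255.0
18.137.249.161 AND mask = 18.137.249.0
18.137.249.152 AND mask = 18.137.249.0
Yes, same subnet (18.137.249.0)


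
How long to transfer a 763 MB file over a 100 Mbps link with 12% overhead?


Effective throughput = 100 * (1 - 12/100) = 88 Mbps
File size in Mb = 763 * 8 = 6104 Mb
Time = 6104 / 88
Time = 69.3636 seconds


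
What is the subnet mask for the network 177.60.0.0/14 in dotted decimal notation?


/14 means 14 network bits, 18 host bits
Binary: 11111111111111000000000000000000
Mask: 255.252.0.0


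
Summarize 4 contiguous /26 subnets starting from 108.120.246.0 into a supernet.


Original prefix: /26
Number of subnets: 4 = 2^2
New prefix = 26 - 2 = 24
Supernet: 108.120.246.0/24


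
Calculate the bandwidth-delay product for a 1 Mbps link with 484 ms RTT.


BDP = bandwidth * RTT
= 1 Mbps * 484 ms
= 1 * 1e6 * 484 / 1000 bits
= 484000 bits
= 60500 bytes
= 59.082 KB
BDP = 484000 bits (60500 bytes)


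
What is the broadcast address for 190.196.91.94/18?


Network: 190.196.64.0/18
Host bits = 14
Set all host bits to 1:
Broadcast: 190.196.127.255


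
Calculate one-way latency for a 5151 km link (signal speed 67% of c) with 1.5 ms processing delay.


Speed = 0.67 * 3e5 km/s = 201000 km/s
Propagation delay = 5151 / 201000 = 0.0256 s = 25.6269 ms
Processing delay = 1.5 ms
Total one-way latency = 27.1269 ms


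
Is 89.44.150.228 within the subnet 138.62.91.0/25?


Subnet network: 138.62.91.0
Test IP AND mask: 89.44.150.128
No, 89.44.150.228 is not in 138.62.91.0/25


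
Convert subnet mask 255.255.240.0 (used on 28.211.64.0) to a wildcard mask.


Subnet mask: 255.255.240.0
Wildcard = 255.255.255.255 - subnet mask
255 - 255 = 0
255 - 255 = 0
255 - 240 = 15
255 - 0 = 255
Wildcard: 0.0.15.255


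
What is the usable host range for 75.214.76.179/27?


Network: 75.214.76.160
Broadcast: 75.214.76.191
First usable = network + 1
Last usable = broadcast - 1
Range: 75.214.76.161 to 75.214.76.190


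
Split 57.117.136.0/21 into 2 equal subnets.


New prefix = 21 + 1 = 22
Each subnet has 1024 addresses
  57.117.136.0/22
  57.117.140.0/22
Subnets: 57.117.136.0/22, 57.117.140.0/22


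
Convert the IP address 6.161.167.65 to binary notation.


6 = 00000110
161 = 10100001
167 = 10100111
65 = 01000001
Binary: 00000110.10100001.10100111.01000001


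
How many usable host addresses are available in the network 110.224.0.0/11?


Host bits = 32 - 11 = 21
Total addresses = 2^21 = 2097152
Usable = total - 2 (network and broadcast)
Usable hosts: 2097150


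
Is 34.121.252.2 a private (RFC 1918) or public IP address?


RFC 1918 private ranges:
  10.0.0.0/8 (10.0.0.0 - 10.255.255.255)
  172.16.0.0/12 (172.16.0.0 - 172.31.255.255)
  192.168.0.0/16 (192.168.0.0 - 192.168.255.255)
Public (not in any RFC 1918 range)


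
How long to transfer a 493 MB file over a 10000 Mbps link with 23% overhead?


Effective throughput = 10000 * (1 - 23/100) = 7700 Mbps
File size in Mb = 493 * 8 = 3944 Mb
Time = 3944 / 7700
Time = 0.5122 seconds


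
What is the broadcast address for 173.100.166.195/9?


Network: 173.0.0.0/9
Host bits = 23
Set all host bits to 1:
Broadcast: 173.127.255.255


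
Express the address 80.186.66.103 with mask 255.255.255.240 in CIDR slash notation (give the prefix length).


Binary: 11111111.11111111.11111111.11110000
Count leading 1s
Prefix: /28


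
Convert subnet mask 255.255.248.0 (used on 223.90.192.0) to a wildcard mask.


Subnet mask: 255.255.248.0
Wildcard = 255.255.255.255 - subnet mask
255 - 255 = 0
255 - 255 = 0
255 - 248 = 7
255 - 0 = 255
Wildcard: 0.0.7.255


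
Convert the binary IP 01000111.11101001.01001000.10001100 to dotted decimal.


01000111 = 71
11101001 = 233
01001000 = 72
10001100 = 140
IP: 71.233.72.140


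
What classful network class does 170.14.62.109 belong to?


First octet: 170
Binary: 10101010
10xxxxxx -> Class B (128-191)
Class B, default mask 255.255.0.0 (/16)


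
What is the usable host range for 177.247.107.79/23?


Network: 177.247.106.0
Broadcast: 177.247.107.255
First usable = network + 1
Last usable = broadcast - 1
Range: 177.247.106.1 to 177.247.107.254


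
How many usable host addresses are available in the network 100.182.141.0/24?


Host bits = 32 - 24 = 8
Total addresses = 2^8 = 256
Usable = total - 2 (network and broadcast)
Usable hosts: 254


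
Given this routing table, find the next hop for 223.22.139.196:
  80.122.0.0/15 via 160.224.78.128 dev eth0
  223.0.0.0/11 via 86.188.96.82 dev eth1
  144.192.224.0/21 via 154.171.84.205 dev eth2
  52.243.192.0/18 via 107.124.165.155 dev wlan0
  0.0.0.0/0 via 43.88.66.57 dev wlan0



Longest prefix match for 223.22.139.196:
  /15 80.122.0.0: no
  /11 223.0.0.0: MATCH
  /21 144.192.224.0: no
  /18 52.243.192.0: no
  /0 0.0.0.0: MATCH
Selected: next-hop 86.188.96.82 via eth1 (matched /11)


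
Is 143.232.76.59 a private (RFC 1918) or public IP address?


RFC 1918 private ranges:
  10.0.0.0/8 (10.0.0.0 - 10.255.255.255)
  172.16.0.0/12 (172.16.0.0 - 172.31.255.255)
  192.168.0.0/16 (192.168.0.0 - 192.168.255.255)
Public (not in any RFC 1918 range)


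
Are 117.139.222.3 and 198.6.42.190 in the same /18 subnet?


Mask: 255.255.192.0
117.139.222.3 AND mask = 117.139.192.0
198.6.42.190 AND mask = 198.6.0.0
No, different subnets (117.139.192.0 vs 198.6.0.0)


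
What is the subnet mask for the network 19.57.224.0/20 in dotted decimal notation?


/20 means 20 network bits, 12 host bits
Binary: 11111111111111111111000000000000
Mask: 255.255.240.0


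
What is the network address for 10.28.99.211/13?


IP:   00001010.00011100.01100011.11010011
Mask: 11111111.11111000.00000000.00000000
AND operation:
Net:  00001010.00011000.00000000.00000000
Network: 10.24.0.0/13


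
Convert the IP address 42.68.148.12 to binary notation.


42 = 00101010
68 = 01000100
148 = 10010100
12 = 00001100
Binary: 00101010.01000100.10010100.00001100


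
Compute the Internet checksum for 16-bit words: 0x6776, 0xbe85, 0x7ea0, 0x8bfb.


Sum all words (with carry folding):
+ 0x6776 = 0x6776
+ 0xbe85 = 0x25fc
+ 0x7ea0 = 0xa49c
+ 0x8bfb = 0x3098
One's complement: ~0x3098
Checksum = 0xcf67


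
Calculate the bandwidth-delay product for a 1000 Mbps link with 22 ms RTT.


BDP = bandwidth * RTT
= 1000 Mbps * 22 ms
= 1000 * 1e6 * 22 / 1000 bits
= 22000000 bits
= 2750000 bytes
= 2685.5469 KB
BDP = 22000000 bits (2750000 bytes)


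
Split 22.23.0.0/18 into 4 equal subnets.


New prefix = 18 + 2 = 20
Each subnet has 4096 addresses
  22.23.0.0/20
  22.23.16.0/20
  22.23.32.0/20
  22.23.48.0/20
Subnets: 22.23.0.0/20, 22.23.16.0/20, 22.23.32.0/20, 22.23.48.0/20


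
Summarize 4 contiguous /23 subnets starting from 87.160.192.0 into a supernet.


Original prefix: /23
Number of subnets: 4 = 2^2
New prefix = 23 - 2 = 21
Supernet: 87.160.192.0/21


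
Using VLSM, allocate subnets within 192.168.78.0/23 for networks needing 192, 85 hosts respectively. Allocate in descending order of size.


192 hosts -> /24 (254 usable): 192.168.78.0/24
85 hosts -> /25 (126 usable): 192.168.79.0/25
Allocation: 192.168.78.0/24 (192 hosts, 254 usable); 192.168.79.0/25 (85 hosts, 126 usable)


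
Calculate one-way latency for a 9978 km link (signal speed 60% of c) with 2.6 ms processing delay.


Speed = 0.6 * 3e5 km/s = 180000 km/s
Propagation delay = 9978 / 180000 = 0.0554 s = 55.4333 ms
Processing delay = 2.6 ms
Total one-way latency = 58.0333 ms


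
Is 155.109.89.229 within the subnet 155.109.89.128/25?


Subnet network: 155.109.89.128
Test IP AND mask: 155.109.89.128
Yes, 155.109.89.229 is in 155.109.89.128/25


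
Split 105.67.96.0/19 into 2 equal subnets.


New prefix = 19 + 1 = 20
Each subnet has 4096 addresses
  105.67.96.0/20
  105.67.112.0/20
Subnets: 105.67.96.0/20, 105.67.112.0/20


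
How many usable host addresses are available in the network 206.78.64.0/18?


Host bits = 32 - 18 = 14
Total addresses = 2^14 = 16384
Usable = total - 2 (network and broadcast)
Usable hosts: 16382


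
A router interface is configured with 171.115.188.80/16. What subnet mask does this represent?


/16 means 16 network bits, 16 host bits
Binary: 11111111111111110000000000000000
Mask: 255.255.0.0


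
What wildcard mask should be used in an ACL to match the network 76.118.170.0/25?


Subnet mask: 255.255.255.128
Wildcard = 255.255.255.255 - subnet mask
255 - 255 = 0
255 - 255 = 0
255 - 255 = 0
255 - 128 = 127
Wildcard: 0.0.0.127


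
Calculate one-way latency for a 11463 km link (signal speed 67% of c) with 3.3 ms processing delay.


Speed = 0.67 * 3e5 km/s = 201000 km/s
Propagation delay = 11463 / 201000 = 0.057 s = 57.0299 ms
Processing delay = 3.3 ms
Total one-way latency = 60.3299 ms


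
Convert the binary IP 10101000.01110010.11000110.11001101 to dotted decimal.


10101000 = 168
01110010 = 114
11000110 = 198
11001101 = 205
IP: 168.114.198.205


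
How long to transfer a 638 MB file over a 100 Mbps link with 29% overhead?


Effective throughput = 100 * (1 - 29/100) = 71 Mbps
File size in Mb = 638 * 8 = 5104 Mb
Time = 5104 / 71
Time = 71.8873 seconds


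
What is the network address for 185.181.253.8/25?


IP:   10111001.10110101.11111101.00001000
Mask: 11111111.11111111.11111111.10000000
AND operation:
Net:  10111001.10110101.11111101.00000000
Network: 185.181.253.0/25


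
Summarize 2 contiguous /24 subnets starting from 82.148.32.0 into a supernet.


Original prefix: /24
Number of subnets: 2 = 2^1
New prefix = 24 - 1 = 23
Supernet: 82.148.32.0/23


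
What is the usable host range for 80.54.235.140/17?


Network: 80.54.128.0
Broadcast: 80.54.255.255
First usable = network + 1
Last usable = broadcast - 1
Range: 80.54.128.1 to 80.54.255.254


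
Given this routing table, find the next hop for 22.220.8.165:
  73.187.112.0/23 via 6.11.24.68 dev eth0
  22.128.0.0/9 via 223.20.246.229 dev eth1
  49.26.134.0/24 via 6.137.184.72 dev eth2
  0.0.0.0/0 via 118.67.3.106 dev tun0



Longest prefix match for 22.220.8.165:
  /23 73.187.112.0: no
  /9 22.128.0.0: MATCH
  /24 49.26.134.0: no
  /0 0.0.0.0: MATCH
Selected: next-hop 223.20.246.229 via eth1 (matched /9)


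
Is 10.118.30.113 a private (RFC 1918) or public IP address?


RFC 1918 private ranges:
  10.0.0.0/8 (10.0.0.0 - 10.255.255.255)
  172.16.0.0/12 (172.16.0.0 - 172.31.255.255)
  192.168.0.0/16 (192.168.0.0 - 192.168.255.255)
Private (in 10.0.0.0/8)


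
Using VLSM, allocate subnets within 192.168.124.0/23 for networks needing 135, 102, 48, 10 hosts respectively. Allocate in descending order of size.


135 hosts -> /24 (254 usable): 192.168.124.0/24
102 hosts -> /25 (126 usable): 192.168.125.0/25
48 hosts -> /26 (62 usable): 192.168.125.128/26
10 hosts -> /28 (14 usable): 192.168.125.192/28
Allocation: 192.168.124.0/24 (135 hosts, 254 usable); 192.168.125.0/25 (102 hosts, 126 usable); 192.168.125.128/26 (48 hosts, 62 usable); 192.168.125.192/28 (10 hosts, 14 usable)


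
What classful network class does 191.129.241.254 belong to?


First octet: 191
Binary: 10111111
10xxxxxx -> Class B (128-191)
Class B, default mask 255.255.0.0 (/16)


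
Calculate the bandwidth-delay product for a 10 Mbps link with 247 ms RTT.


BDP = bandwidth * RTT
= 10 Mbps * 247 ms
= 10 * 1e6 * 247 / 1000 bits
= 2470000 bits
= 308750 bytes
= 301.5137 KB
BDP = 2470000 bits (308750 bytes)


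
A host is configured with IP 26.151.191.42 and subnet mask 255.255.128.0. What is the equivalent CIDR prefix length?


Binary: 11111111.11111111.10000000.00000000
Count leading 1s
Prefix: /17


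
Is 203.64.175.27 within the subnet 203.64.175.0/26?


Subnet network: 203.64.175.0
Test IP AND mask: 203.64.175.0
Yes, 203.64.175.27 is in 203.64.175.0/26


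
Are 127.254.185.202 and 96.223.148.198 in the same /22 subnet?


Mask: 255.255.252.0
127.254.185.202 AND mask = 127.254.184.0
96.223.148.198 AND mask = 96.223.148.0
No, different subnets (127.254.184.0 vs 96.223.148.0)


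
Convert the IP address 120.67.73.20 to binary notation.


120 = 01111000
67 = 01000011
73 = 01001001
20 = 00010100
Binary: 01111000.01000011.01001001.00010100


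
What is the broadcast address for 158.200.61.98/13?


Network: 158.200.0.0/13
Host bits = 19
Set all host bits to 1:
Broadcast: 158.207.255.255


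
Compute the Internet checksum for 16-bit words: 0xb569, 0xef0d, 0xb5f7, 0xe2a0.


Sum all words (with carry folding):
+ 0xb569 = 0xb569
+ 0xef0d = 0xa477
+ 0xb5f7 = 0x5a6f
+ 0xe2a0 = 0x3d10
One's complement: ~0x3d10
Checksum = 0xc2ef


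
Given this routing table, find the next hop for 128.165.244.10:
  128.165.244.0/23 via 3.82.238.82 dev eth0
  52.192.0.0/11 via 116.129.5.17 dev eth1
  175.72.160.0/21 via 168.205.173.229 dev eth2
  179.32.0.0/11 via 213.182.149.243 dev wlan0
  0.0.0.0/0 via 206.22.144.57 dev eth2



Longest prefix match for 128.165.244.10:
  /23 128.165.244.0: MATCH
  /11 52.192.0.0: no
  /21 175.72.160.0: no
  /11 179.32.0.0: no
  /0 0.0.0.0: MATCH
Selected: next-hop 3.82.238.82 via eth0 (matched /23)
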